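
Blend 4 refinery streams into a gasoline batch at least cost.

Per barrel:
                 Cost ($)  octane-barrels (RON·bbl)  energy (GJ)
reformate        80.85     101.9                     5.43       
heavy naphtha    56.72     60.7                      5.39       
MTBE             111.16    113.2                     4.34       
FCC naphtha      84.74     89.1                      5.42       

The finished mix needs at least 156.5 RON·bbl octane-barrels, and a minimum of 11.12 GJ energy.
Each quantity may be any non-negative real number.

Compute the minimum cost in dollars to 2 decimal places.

This is a linear program. Let x1 = barrels of reformate, x2 = barrels of heavy naphtha, x3 = barrels of MTBE, x4 = barrels of FCC naphtha.
Minimise 80.85x1 + 56.72x2 + 111.16x3 + 84.74x4 subject to:
  101.9x1 + 60.7x2 + 113.2x3 + 89.1x4 ≥ 156.5   (octane-barrels)
  5.43x1 + 5.39x2 + 4.34x3 + 5.42x4 ≥ 11.12   (energy)
  x1, x2, x3, x4 ≥ 0.
The cheapest feasible vertex uses only reformate, heavy naphtha; MTBE, FCC naphtha are not used. Binding constraints: octane-barrels and energy.
Optimal quantities: reformate = 0.7674 barrels, heavy naphtha = 1.29 barrels.
Objective = 80.85·0.7674 + 56.72·1.29 = 135.2131.

$135.21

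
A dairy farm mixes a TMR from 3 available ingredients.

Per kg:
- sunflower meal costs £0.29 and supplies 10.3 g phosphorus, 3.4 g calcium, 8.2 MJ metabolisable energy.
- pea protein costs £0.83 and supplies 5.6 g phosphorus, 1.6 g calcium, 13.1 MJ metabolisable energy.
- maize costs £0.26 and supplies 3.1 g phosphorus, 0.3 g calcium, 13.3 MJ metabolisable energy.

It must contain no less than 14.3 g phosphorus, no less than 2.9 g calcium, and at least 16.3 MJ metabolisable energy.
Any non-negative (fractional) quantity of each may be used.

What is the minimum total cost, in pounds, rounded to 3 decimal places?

Let x1 = kg of sunflower meal, x2 = kg of pea protein, x3 = kg of maize.
Minimize 0.29x1 + 0.83x2 + 0.26x3 with:
  10.3x1 + 5.6x2 + 3.1x3 ≥ 14.3   (phosphorus)
  3.4x1 + 1.6x2 + 0.3x3 ≥ 2.9   (calcium)
  8.2x1 + 13.1x2 + 13.3x3 ≥ 16.3   (metabolisable energy)
  x1, x2, x3 ≥ 0.
At the optimum only sunflower meal, maize are positive (pea protein = 0). Binding constraints: phosphorus and metabolisable energy.
That vertex is x1 = 1.252, x3 = 0.4538.
Total cost: 0.29·1.252 + 0.26·0.4538 = 0.48107.

£0.481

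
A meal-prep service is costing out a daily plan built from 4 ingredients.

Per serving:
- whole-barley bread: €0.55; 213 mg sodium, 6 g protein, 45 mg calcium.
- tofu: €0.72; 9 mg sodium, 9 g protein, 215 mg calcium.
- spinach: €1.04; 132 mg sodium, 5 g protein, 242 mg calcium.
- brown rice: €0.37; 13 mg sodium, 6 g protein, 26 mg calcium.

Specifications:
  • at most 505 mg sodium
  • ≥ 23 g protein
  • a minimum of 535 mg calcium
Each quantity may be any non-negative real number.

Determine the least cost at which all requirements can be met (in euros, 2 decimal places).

€1.83

Treat it as an LP. Let x1 = servings of whole-barley bread, x2 = servings of tofu, x3 = servings of spinach, x4 = servings of brown rice.
Minimize 0.55x1 + 0.72x2 + 1.04x3 + 0.37x4 s.t.:
  213x1 + 9x2 + 132x3 + 13x4 ≤ 505   (sodium)
  6x1 + 9x2 + 5x3 + 6x4 ≥ 23   (protein)
  45x1 + 215x2 + 242x3 + 26x4 ≥ 535   (calcium)
  x1, x2, x3, x4 ≥ 0.
The cheapest feasible vertex uses only tofu, brown rice; whole-barley bread, spinach are not used. The protein and calcium requirements are met with equality.
Solving gives x2 = 2.473, x4 = 0.1231.
Cost = 0.72·2.473 + 0.37·0.1231 = 1.8261.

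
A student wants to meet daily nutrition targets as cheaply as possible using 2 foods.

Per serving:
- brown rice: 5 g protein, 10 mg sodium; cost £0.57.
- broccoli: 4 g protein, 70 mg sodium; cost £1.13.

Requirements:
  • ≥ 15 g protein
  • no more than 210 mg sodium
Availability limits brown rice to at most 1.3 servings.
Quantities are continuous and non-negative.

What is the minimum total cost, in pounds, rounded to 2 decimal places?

£3.14

Set it up as a linear program. Let x1 = servings of brown rice, x2 = servings of broccoli.
Minimize 0.57x1 + 1.13x2 s.t.:
  5x1 + 4x2 ≥ 15   (protein)
  10x1 + 70x2 ≤ 210   (sodium)
  x1 ≤ 1.3
  x1, x2 ≥ 0.
Both inputs are positive at the optimum. The protein and the brown rice cap requirements are met with equality.
Solving gives x1 = 1.3, x2 = 2.125.
Total cost: 0.57·1.3 + 1.13·2.125 = 3.1423.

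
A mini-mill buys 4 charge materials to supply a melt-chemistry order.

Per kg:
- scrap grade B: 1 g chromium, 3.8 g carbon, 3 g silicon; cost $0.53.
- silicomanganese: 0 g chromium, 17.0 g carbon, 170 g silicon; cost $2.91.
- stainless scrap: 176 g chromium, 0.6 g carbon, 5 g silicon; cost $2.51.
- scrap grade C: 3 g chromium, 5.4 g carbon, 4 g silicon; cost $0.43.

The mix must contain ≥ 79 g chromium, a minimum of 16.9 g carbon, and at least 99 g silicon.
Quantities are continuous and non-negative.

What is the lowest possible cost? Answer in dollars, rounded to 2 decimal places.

$3.23

Let x1 = kg of scrap grade B, x2 = kg of silicomanganese, x3 = kg of stainless scrap, x4 = kg of scrap grade C.
Minimize 0.53x1 + 2.91x2 + 2.51x3 + 0.43x4 s.t.:
  1x1 + 176x3 + 3x4 ≥ 79   (chromium)
  3.8x1 + 17x2 + 0.6x3 + 5.4x4 ≥ 16.9   (carbon)
  3x1 + 170x2 + 5x3 + 4x4 ≥ 99   (silicon)
  x1, x2, x3, x4 ≥ 0.
The optimal basis is {silicomanganese, stainless scrap, scrap grade C}; scrap grade B drops out. The chromium, carbon, silicon requirements are met with equality.
Optimal quantities: silicomanganese = 0.5371 kg, stainless scrap = 0.4251 kg, scrap grade C = 1.391 kg.
Cost = 2.91·0.5371 + 2.51·0.4251 + 0.43·1.391 = 3.2281.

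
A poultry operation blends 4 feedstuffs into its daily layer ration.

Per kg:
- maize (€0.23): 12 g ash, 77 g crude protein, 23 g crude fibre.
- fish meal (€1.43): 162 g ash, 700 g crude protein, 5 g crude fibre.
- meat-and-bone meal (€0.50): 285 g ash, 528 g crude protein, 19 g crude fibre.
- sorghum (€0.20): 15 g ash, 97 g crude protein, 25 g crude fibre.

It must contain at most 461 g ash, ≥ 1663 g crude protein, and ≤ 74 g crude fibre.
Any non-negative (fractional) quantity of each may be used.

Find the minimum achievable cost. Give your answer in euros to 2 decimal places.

€3.07

Set it up as a linear program. Let x1 = kg of maize, x2 = kg of fish meal, x3 = kg of meat-and-bone meal, x4 = kg of sorghum.
min 0.23x1 + 1.43x2 + 0.5x3 + 0.2x4 with:
  12x1 + 162x2 + 285x3 + 15x4 ≤ 461   (ash)
  77x1 + 700x2 + 528x3 + 97x4 ≥ 1663   (crude protein)
  23x1 + 5x2 + 19x3 + 25x4 ≤ 74   (crude fibre)
  x1, x2, x3, x4 ≥ 0.
The optimal basis is {fish meal, meat-and-bone meal, sorghum}; maize drops out. The ash, crude protein, crude fibre requirements are met with equality.
That vertex is x2 = 1.642, x3 = 0.5683, x4 = 2.2.
Cost = 1.43·1.642 + 0.5·0.5683 + 0.2·2.2 = 3.0722.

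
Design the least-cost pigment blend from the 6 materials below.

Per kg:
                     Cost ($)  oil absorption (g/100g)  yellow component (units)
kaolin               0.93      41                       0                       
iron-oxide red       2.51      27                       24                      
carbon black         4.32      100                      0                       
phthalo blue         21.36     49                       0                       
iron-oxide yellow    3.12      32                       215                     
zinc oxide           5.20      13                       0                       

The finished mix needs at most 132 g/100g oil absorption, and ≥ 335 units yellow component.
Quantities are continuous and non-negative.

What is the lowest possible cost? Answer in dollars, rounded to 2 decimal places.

$4.86

This is a linear program. Let x1 = kg of kaolin, x2 = kg of iron-oxide red, x3 = kg of carbon black, x4 = kg of phthalo blue, x5 = kg of iron-oxide yellow, x6 = kg of zinc oxide.
min 0.93x1 + 2.51x2 + 4.32x3 + 21.36x4 + 3.12x5 + 5.2x6 subject to:
  41x1 + 27x2 + 100x3 + 49x4 + 32x5 + 13x6 ≤ 132   (oil absorption)
  24x2 + 215x5 ≥ 335   (yellow component)
  x1, x2, x3, x4, x5, x6 ≥ 0.
The cheapest feasible vertex uses only iron-oxide yellow; kaolin, iron-oxide red, carbon black, phthalo blue, zinc oxide are not used. The yellow component requirement is met with equality.
Optimal quantities: iron-oxide yellow = 1.558 kg.
Total cost: 3.12·1.558 = 4.8610.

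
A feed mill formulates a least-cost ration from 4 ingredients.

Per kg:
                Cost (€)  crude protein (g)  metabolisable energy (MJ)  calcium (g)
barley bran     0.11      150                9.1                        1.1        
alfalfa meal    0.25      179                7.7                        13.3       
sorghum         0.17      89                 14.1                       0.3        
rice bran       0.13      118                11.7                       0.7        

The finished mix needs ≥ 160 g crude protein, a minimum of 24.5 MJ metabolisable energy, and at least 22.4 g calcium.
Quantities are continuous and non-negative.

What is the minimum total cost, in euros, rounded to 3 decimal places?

Let x1 = kg of barley bran, x2 = kg of alfalfa meal, x3 = kg of sorghum, x4 = kg of rice bran.
min 0.11x1 + 0.25x2 + 0.17x3 + 0.13x4 subject to:
  150x1 + 179x2 + 89x3 + 118x4 ≥ 160   (crude protein)
  9.1x1 + 7.7x2 + 14.1x3 + 11.7x4 ≥ 24.5   (metabolisable energy)
  1.1x1 + 13.3x2 + 0.3x3 + 0.7x4 ≥ 22.4   (calcium)
  x1, x2, x3, x4 ≥ 0.
The optimal basis is {alfalfa meal, rice bran}; barley bran, sorghum drop out. There the metabolisable energy and calcium constraints are tight.
Optimal quantities: alfalfa meal = 1.63 kg, rice bran = 1.021 kg.
Total cost: 0.25·1.63 + 0.13·1.021 = 0.54023.

€0.540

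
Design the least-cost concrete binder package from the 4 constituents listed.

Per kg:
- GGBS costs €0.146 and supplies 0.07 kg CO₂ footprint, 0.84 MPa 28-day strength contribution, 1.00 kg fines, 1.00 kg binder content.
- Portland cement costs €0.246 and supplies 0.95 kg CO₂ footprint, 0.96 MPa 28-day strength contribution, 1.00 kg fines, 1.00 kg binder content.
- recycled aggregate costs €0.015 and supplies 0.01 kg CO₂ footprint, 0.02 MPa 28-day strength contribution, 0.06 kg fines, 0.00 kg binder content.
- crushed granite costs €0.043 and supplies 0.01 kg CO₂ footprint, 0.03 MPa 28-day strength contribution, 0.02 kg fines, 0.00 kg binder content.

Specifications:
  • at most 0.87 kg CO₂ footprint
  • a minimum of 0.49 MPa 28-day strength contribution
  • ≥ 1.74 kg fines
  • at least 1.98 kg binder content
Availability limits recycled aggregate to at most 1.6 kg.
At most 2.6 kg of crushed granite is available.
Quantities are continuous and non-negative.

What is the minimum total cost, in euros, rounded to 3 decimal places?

Set it up as a linear program. Let x1 = kg of GGBS, x2 = kg of Portland cement, x3 = kg of recycled aggregate, x4 = kg of crushed granite.
Minimise 0.146x1 + 0.246x2 + 0.015x3 + 0.043x4 subject to:
  0.07x1 + 0.95x2 + 0.01x3 + 0.01x4 ≤ 0.87   (CO₂ footprint)
  0.84x1 + 0.96x2 + 0.02x3 + 0.03x4 ≥ 0.49   (28-day strength contribution)
  1x1 + 1x2 + 0.06x3 + 0.02x4 ≥ 1.74   (fines)
  1x1 + 1x2 ≥ 1.98   (binder content)
  x3 ≤ 1.6
  x4 ≤ 2.6
  x1, x2, x3, x4 ≥ 0.
The cheapest feasible vertex uses only GGBS; Portland cement, recycled aggregate, crushed granite are not used. Binding constraint: binder content.
So GGBS = 1.98 kg.
Hence cost = 0.146·1.98 = €0.28908.

€0.289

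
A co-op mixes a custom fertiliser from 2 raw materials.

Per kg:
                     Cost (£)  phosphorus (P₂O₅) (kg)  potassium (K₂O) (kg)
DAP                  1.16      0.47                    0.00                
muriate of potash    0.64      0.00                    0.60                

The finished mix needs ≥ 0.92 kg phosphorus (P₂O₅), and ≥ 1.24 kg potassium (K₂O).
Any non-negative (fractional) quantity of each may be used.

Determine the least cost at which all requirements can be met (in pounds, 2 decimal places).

£3.59

Let x1 = kg of DAP, x2 = kg of muriate of potash.
Minimise 1.16x1 + 0.64x2 subject to:
  0.47x1 ≥ 0.92   (phosphorus (P₂O₅))
  0.6x2 ≥ 1.24   (potassium (K₂O))
  x1, x2 ≥ 0.
Both inputs are positive at the optimum. The phosphorus (P₂O₅) and potassium (K₂O) requirements are met with equality.
Solving gives x1 = 1.957, x2 = 2.067.
Objective = 1.16·1.957 + 0.64·2.067 = 3.5930.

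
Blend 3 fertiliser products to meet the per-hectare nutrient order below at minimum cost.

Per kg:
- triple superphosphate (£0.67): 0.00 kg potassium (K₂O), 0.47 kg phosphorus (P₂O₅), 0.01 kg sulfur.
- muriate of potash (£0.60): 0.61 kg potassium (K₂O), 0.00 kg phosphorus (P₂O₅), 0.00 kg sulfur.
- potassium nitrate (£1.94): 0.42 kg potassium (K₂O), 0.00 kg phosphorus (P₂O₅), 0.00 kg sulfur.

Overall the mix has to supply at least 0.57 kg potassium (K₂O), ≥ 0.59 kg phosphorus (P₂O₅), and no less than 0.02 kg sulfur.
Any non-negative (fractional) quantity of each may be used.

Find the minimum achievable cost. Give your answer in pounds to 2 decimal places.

£1.90

Set it up as a linear program. Let x1 = kg of triple superphosphate, x2 = kg of muriate of potash, x3 = kg of potassium nitrate.
Minimize 0.67x1 + 0.6x2 + 1.94x3 with:
  0.61x2 + 0.42x3 ≥ 0.57   (potassium (K₂O))
  0.47x1 ≥ 0.59   (phosphorus (P₂O₅))
  0.01x1 ≥ 0.02   (sulfur)
  x1, x2, x3 ≥ 0.
The minimum-cost mix takes nothing from potassium nitrate — only triple superphosphate, muriate of potash. The potassium (K₂O) and sulfur requirements are met with equality.
That vertex is x1 = 2, x2 = 0.9344.
Hence cost = 0.67·2 + 0.6·0.9344 = £1.9006.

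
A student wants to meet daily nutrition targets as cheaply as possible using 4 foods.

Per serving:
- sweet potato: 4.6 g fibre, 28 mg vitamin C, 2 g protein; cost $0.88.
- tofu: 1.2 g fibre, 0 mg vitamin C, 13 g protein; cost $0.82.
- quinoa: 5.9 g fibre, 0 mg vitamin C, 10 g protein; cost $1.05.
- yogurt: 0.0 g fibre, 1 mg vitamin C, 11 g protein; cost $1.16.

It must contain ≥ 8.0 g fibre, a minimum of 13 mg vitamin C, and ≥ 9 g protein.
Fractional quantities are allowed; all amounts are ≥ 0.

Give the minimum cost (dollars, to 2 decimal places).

Let x1 = servings of sweet potato, x2 = servings of tofu, x3 = servings of quinoa, x4 = servings of yogurt.
Minimize 0.88x1 + 0.82x2 + 1.05x3 + 1.16x4 subject to:
  4.6x1 + 1.2x2 + 5.9x3 ≥ 8   (fibre)
  28x1 + 1x4 ≥ 13   (vitamin C)
  2x1 + 13x2 + 10x3 + 11x4 ≥ 9   (protein)
  x1, x2, x3, x4 ≥ 0.
At the optimum only sweet potato, quinoa are positive (tofu, yogurt = 0). The fibre and vitamin C requirements are met with equality.
Solving gives x1 = 0.4643, x3 = 0.9939.
Hence cost = 0.88·0.4643 + 1.05·0.9939 = $1.4522.

$1.45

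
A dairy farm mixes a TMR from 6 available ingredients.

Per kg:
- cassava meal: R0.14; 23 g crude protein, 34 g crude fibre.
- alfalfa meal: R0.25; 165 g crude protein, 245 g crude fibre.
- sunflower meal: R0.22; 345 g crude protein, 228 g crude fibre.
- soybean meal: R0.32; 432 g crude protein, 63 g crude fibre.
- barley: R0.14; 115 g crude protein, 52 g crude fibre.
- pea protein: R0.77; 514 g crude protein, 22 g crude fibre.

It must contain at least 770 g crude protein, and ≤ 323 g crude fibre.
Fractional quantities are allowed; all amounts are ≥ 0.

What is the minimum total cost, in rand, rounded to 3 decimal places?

R0.528

Set it up as a linear program. Let x1 = kg of cassava meal, x2 = kg of alfalfa meal, x3 = kg of sunflower meal, x4 = kg of soybean meal, x5 = kg of barley, x6 = kg of pea protein.
min 0.14x1 + 0.25x2 + 0.22x3 + 0.32x4 + 0.14x5 + 0.77x6 with:
  23x1 + 165x2 + 345x3 + 432x4 + 115x5 + 514x6 ≥ 770   (crude protein)
  34x1 + 245x2 + 228x3 + 63x4 + 52x5 + 22x6 ≤ 323   (crude fibre)
  x1, x2, x3, x4, x5, x6 ≥ 0.
The minimum-cost mix takes nothing from cassava meal, alfalfa meal, barley, pea protein — only sunflower meal, soybean meal. The crude protein and crude fibre requirements are met with equality.
So sunflower meal = 1.186 kg, soybean meal = 0.8354 kg.
Objective = 0.22·1.186 + 0.32·0.8354 = 0.52825.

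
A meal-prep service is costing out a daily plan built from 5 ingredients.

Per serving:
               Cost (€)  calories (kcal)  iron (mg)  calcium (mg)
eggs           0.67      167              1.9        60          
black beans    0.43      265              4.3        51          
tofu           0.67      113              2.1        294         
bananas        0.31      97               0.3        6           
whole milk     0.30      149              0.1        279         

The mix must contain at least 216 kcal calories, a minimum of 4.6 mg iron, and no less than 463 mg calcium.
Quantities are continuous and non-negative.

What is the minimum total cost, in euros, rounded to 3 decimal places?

Set it up as a linear program. Let x1 = servings of eggs, x2 = servings of black beans, x3 = servings of tofu, x4 = servings of bananas, x5 = servings of whole milk.
min 0.67x1 + 0.43x2 + 0.67x3 + 0.31x4 + 0.3x5 with:
  167x1 + 265x2 + 113x3 + 97x4 + 149x5 ≥ 216   (calories)
  1.9x1 + 4.3x2 + 2.1x3 + 0.3x4 + 0.1x5 ≥ 4.6   (iron)
  60x1 + 51x2 + 294x3 + 6x4 + 279x5 ≥ 463   (calcium)
  x1, x2, x3, x4, x5 ≥ 0.
The cheapest feasible vertex uses only black beans, whole milk; eggs, tofu, bananas are not used. There the iron and calcium constraints are tight.
Solving gives x2 = 1.036, x5 = 1.47.
Hence cost = 0.43·1.036 + 0.3·1.47 = €0.88648.

€0.886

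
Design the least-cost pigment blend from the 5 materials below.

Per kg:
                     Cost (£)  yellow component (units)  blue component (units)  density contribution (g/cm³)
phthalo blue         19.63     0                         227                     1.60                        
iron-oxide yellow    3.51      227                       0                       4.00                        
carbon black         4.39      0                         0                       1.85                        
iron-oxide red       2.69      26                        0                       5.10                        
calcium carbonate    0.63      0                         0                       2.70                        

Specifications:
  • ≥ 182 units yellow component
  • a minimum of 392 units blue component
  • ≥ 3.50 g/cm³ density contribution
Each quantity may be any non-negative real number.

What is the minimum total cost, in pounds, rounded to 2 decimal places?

Let x1 = kg of phthalo blue, x2 = kg of iron-oxide yellow, x3 = kg of carbon black, x4 = kg of iron-oxide red, x5 = kg of calcium carbonate.
Minimise 19.63x1 + 3.51x2 + 4.39x3 + 2.69x4 + 0.63x5 s.t.:
  227x2 + 26x4 ≥ 182   (yellow component)
  227x1 ≥ 392   (blue component)
  1.6x1 + 4x2 + 1.85x3 + 5.1x4 + 2.7x5 ≥ 3.5   (density contribution)
  x1, x2, x3, x4, x5 ≥ 0.
The optimal basis is {phthalo blue, iron-oxide yellow}; carbon black, iron-oxide red, calcium carbonate drop out. There the yellow component and blue component constraints are tight.
That vertex is x1 = 1.7269, x2 = 0.80176.
Objective = 19.63·1.7269 + 3.51·0.80176 = 36.7132.

£36.71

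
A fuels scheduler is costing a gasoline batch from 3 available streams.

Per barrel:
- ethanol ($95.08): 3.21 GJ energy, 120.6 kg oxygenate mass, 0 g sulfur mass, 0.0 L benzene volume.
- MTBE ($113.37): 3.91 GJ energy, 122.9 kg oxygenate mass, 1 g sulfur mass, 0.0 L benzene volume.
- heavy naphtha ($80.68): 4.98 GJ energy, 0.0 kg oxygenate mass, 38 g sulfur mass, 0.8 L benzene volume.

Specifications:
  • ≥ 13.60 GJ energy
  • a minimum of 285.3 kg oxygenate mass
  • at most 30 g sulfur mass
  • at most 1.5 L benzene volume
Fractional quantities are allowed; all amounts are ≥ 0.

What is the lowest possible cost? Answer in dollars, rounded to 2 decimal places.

$348.32

Set it up as a linear program. Let x1 = barrels of ethanol, x2 = barrels of MTBE, x3 = barrels of heavy naphtha.
Minimise 95.08x1 + 113.37x2 + 80.68x3 with:
  3.21x1 + 3.91x2 + 4.98x3 ≥ 13.6   (energy)
  120.6x1 + 122.9x2 ≥ 285.3   (oxygenate mass)
  1x2 + 38x3 ≤ 30   (sulfur mass)
  0.8x3 ≤ 1.5   (benzene volume)
  x1, x2, x3 ≥ 0.
The optimal basis is {MTBE, heavy naphtha}; ethanol drops out. Binding constraints: energy and sulfur mass.
So MTBE = 2.5585 barrels, heavy naphtha = 0.72214 barrels.
Hence cost = 113.37·2.5585 + 80.68·0.72214 = $348.3194.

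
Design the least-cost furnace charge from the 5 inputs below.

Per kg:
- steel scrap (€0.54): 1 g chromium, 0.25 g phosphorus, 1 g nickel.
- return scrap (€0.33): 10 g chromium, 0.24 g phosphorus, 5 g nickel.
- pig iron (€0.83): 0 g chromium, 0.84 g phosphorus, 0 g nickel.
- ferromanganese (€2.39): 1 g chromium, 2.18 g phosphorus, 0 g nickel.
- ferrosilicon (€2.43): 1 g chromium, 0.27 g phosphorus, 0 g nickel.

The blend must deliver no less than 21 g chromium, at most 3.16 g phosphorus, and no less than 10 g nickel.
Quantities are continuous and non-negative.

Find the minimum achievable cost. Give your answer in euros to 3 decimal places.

Let x1 = kg of steel scrap, x2 = kg of return scrap, x3 = kg of pig iron, x4 = kg of ferromanganese, x5 = kg of ferrosilicon.
Minimize 0.54x1 + 0.33x2 + 0.83x3 + 2.39x4 + 2.43x5 with:
  1x1 + 10x2 + 1x4 + 1x5 ≥ 21   (chromium)
  0.25x1 + 0.24x2 + 0.84x3 + 2.18x4 + 0.27x5 ≤ 3.16   (phosphorus)
  1x1 + 5x2 ≥ 10   (nickel)
  x1, x2, x3, x4, x5 ≥ 0.
The cheapest feasible vertex uses only return scrap; steel scrap, pig iron, ferromanganese, ferrosilicon are not used. The chromium requirement is met with equality.
Solving gives x2 = 2.1.
Total cost: 0.33·2.1 = 0.69300.

€0.693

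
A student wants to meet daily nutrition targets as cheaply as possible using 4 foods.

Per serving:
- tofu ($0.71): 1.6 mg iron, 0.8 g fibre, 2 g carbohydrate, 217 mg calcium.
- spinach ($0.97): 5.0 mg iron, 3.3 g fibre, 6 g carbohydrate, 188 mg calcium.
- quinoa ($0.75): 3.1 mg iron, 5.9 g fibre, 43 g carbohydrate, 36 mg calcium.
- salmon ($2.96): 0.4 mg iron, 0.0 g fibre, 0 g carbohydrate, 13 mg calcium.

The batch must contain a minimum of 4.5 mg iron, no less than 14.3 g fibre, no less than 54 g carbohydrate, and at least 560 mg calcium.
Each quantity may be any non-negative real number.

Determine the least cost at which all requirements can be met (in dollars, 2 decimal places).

$3.17

Treat it as an LP. Let x1 = servings of tofu, x2 = servings of spinach, x3 = servings of quinoa, x4 = servings of salmon.
Minimize 0.71x1 + 0.97x2 + 0.75x3 + 2.96x4 s.t.:
  1.6x1 + 5x2 + 3.1x3 + 0.4x4 ≥ 4.5   (iron)
  0.8x1 + 3.3x2 + 5.9x3 ≥ 14.3   (fibre)
  2x1 + 6x2 + 43x3 ≥ 54   (carbohydrate)
  217x1 + 188x2 + 36x3 + 13x4 ≥ 560   (calcium)
  x1, x2, x3, x4 ≥ 0.
The optimal basis is {tofu, quinoa}; spinach, salmon drop out. There the fibre and calcium constraints are tight.
Solving gives x1 = 2.229, x3 = 2.122.
Cost = 0.71·2.229 + 0.75·2.122 = 3.1741.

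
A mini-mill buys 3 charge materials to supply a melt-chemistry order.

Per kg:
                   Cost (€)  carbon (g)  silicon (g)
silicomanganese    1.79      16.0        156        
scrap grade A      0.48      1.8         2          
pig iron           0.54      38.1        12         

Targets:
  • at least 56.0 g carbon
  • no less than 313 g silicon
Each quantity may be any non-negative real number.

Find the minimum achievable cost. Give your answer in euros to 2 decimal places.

€3.85

Let x1 = kg of silicomanganese, x2 = kg of scrap grade A, x3 = kg of pig iron.
Minimise 1.79x1 + 0.48x2 + 0.54x3 subject to:
  16x1 + 1.8x2 + 38.1x3 ≥ 56   (carbon)
  156x1 + 2x2 + 12x3 ≥ 313   (silicon)
  x1, x2, x3 ≥ 0.
At the optimum only silicomanganese, pig iron are positive (scrap grade A = 0). There the carbon and silicon constraints are tight.
So silicomanganese = 1.957 kg, pig iron = 0.6482 kg.
Objective = 1.79·1.957 + 0.54·0.6482 = 3.8531.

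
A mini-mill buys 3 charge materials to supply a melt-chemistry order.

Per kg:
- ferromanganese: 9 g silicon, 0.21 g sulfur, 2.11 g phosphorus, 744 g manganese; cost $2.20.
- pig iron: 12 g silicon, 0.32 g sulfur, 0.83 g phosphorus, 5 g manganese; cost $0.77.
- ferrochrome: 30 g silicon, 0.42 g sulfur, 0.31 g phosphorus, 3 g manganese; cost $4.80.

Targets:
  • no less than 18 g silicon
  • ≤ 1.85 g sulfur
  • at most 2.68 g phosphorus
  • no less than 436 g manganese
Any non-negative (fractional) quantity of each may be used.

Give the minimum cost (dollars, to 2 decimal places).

$2.09

Set it up as a linear program. Let x1 = kg of ferromanganese, x2 = kg of pig iron, x3 = kg of ferrochrome.
Minimize 2.2x1 + 0.77x2 + 4.8x3 subject to:
  9x1 + 12x2 + 30x3 ≥ 18   (silicon)
  0.21x1 + 0.32x2 + 0.42x3 ≤ 1.85   (sulfur)
  2.11x1 + 0.83x2 + 0.31x3 ≤ 2.68   (phosphorus)
  744x1 + 5x2 + 3x3 ≥ 436   (manganese)
  x1, x2, x3 ≥ 0.
The cheapest feasible vertex uses only ferromanganese, pig iron; ferrochrome is not used. Binding constraints: silicon and manganese.
So ferromanganese = 0.5789 kg, pig iron = 1.066 kg.
Hence cost = 2.2·0.5789 + 0.77·1.066 = $2.0944.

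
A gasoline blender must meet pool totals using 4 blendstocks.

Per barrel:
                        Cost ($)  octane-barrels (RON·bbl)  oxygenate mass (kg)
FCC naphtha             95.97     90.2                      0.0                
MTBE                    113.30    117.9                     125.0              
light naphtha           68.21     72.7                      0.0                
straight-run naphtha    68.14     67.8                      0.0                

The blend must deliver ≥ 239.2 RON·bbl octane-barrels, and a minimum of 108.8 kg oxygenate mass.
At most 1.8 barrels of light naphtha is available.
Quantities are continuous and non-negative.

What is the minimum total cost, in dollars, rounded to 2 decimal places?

Let x1 = barrels of FCC naphtha, x2 = barrels of MTBE, x3 = barrels of light naphtha, x4 = barrels of straight-run naphtha.
Minimise 95.97x1 + 113.3x2 + 68.21x3 + 68.14x4 with:
  90.2x1 + 117.9x2 + 72.7x3 + 67.8x4 ≥ 239.2   (octane-barrels)
  125x2 ≥ 108.8   (oxygenate mass)
  x3 ≤ 1.8
  x1, x2, x3, x4 ≥ 0.
The cheapest feasible vertex uses only MTBE, light naphtha; FCC naphtha, straight-run naphtha are not used. Binding constraints: octane-barrels and the light naphtha cap.
Optimal quantities: MTBE = 0.9189 barrels, light naphtha = 1.8 barrels.
Total cost: 113.3·0.9189 + 68.21·1.8 = 226.8894.

$226.89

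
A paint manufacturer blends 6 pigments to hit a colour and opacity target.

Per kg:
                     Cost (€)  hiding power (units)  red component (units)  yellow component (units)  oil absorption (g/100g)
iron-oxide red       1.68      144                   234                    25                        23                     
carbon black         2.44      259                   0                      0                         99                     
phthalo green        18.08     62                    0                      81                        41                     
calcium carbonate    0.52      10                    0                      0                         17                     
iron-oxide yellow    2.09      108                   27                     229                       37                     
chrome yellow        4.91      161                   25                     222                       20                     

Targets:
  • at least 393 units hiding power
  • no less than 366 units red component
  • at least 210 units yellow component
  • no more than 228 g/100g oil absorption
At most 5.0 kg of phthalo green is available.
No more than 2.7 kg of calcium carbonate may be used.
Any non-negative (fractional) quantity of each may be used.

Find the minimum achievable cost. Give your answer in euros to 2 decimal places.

€4.99

Let x1 = kg of iron-oxide red, x2 = kg of carbon black, x3 = kg of phthalo green, x4 = kg of calcium carbonate, x5 = kg of iron-oxide yellow, x6 = kg of chrome yellow.
Minimize 1.68x1 + 2.44x2 + 18.08x3 + 0.52x4 + 2.09x5 + 4.91x6 subject to:
  144x1 + 259x2 + 62x3 + 10x4 + 108x5 + 161x6 ≥ 393   (hiding power)
  234x1 + 27x5 + 25x6 ≥ 366   (red component)
  25x1 + 81x3 + 229x5 + 222x6 ≥ 210   (yellow component)
  23x1 + 99x2 + 41x3 + 17x4 + 37x5 + 20x6 ≤ 228   (oil absorption)
  x3 ≤ 5
  x4 ≤ 2.7
  x1, x2, x3, x4, x5, x6 ≥ 0.
The minimum-cost mix takes nothing from phthalo green, calcium carbonate, chrome yellow — only iron-oxide red, carbon black, iron-oxide yellow. The hiding power, red component, yellow component requirements are met with equality.
That vertex is x1 = 1.477, x2 = 0.3811, x5 = 0.7558.
Total cost: 1.68·1.477 + 2.44·0.3811 + 2.09·0.7558 = 4.9909.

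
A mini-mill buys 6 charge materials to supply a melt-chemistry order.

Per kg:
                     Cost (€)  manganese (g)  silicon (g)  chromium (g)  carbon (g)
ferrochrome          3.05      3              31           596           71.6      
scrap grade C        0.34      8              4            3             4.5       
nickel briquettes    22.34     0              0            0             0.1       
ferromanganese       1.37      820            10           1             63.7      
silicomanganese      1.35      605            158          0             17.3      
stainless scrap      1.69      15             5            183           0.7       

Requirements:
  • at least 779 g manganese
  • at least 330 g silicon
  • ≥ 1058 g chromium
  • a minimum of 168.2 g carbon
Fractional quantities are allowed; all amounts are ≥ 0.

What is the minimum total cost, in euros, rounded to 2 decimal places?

Let x1 = kg of ferrochrome, x2 = kg of scrap grade C, x3 = kg of nickel briquettes, x4 = kg of ferromanganese, x5 = kg of silicomanganese, x6 = kg of stainless scrap.
min 3.05x1 + 0.34x2 + 22.34x3 + 1.37x4 + 1.35x5 + 1.69x6 with:
  3x1 + 8x2 + 820x4 + 605x5 + 15x6 ≥ 779   (manganese)
  31x1 + 4x2 + 10x4 + 158x5 + 5x6 ≥ 330   (silicon)
  596x1 + 3x2 + 1x4 + 183x6 ≥ 1058   (chromium)
  71.6x1 + 4.5x2 + 0.1x3 + 63.7x4 + 17.3x5 + 0.7x6 ≥ 168.2   (carbon)
  x1, x2, x3, x4, x5, x6 ≥ 0.
The cheapest feasible vertex uses only ferrochrome, ferromanganese, silicomanganese; scrap grade C, nickel briquettes, stainless scrap are not used. The silicon, chromium, carbon requirements are met with equality.
That vertex is x1 = 1.775, x4 = 0.1759, x5 = 1.729.
Hence cost = 3.05·1.775 + 1.37·0.1759 + 1.35·1.729 = €7.9889.

€7.99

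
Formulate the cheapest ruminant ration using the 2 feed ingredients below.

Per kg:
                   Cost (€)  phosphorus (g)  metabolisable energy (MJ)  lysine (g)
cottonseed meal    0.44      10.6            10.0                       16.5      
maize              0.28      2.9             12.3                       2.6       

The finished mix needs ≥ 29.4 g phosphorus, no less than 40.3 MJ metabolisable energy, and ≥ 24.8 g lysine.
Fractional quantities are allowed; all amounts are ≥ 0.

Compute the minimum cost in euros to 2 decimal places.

Let x1 = kg of cottonseed meal, x2 = kg of maize.
Minimize 0.44x1 + 0.28x2 subject to:
  10.6x1 + 2.9x2 ≥ 29.4   (phosphorus)
  10x1 + 12.3x2 ≥ 40.3   (metabolisable energy)
  16.5x1 + 2.6x2 ≥ 24.8   (lysine)
  x1, x2 ≥ 0.
Both inputs are positive at the optimum. Binding constraints: phosphorus and metabolisable energy.
Solving gives x1 = 2.414, x2 = 1.314.
Total cost: 0.44·2.414 + 0.28·1.314 = 1.4301.

€1.43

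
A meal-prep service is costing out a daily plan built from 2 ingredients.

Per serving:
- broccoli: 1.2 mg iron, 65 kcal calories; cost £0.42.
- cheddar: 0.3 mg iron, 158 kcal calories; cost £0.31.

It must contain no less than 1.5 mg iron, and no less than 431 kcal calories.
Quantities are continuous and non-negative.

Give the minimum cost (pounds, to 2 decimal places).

£1.03

Treat it as an LP. Let x1 = servings of broccoli, x2 = servings of cheddar.
Minimise 0.42x1 + 0.31x2 s.t.:
  1.2x1 + 0.3x2 ≥ 1.5   (iron)
  65x1 + 158x2 ≥ 431   (calories)
  x1, x2 ≥ 0.
Both inputs are positive at the optimum. Binding constraints: iron and calories.
Optimal quantities: broccoli = 0.6332 servings, cheddar = 2.467 servings.
Hence cost = 0.42·0.6332 + 0.31·2.467 = £1.0307.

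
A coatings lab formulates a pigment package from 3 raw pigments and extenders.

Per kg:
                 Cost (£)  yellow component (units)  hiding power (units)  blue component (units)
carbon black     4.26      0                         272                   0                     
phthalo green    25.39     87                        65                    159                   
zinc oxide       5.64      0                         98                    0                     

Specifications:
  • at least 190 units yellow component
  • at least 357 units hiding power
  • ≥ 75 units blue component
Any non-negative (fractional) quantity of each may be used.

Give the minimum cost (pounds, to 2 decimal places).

This is a linear program. Let x1 = kg of carbon black, x2 = kg of phthalo green, x3 = kg of zinc oxide.
Minimize 4.26x1 + 25.39x2 + 5.64x3 s.t.:
  87x2 ≥ 190   (yellow component)
  272x1 + 65x2 + 98x3 ≥ 357   (hiding power)
  159x2 ≥ 75   (blue component)
  x1, x2, x3 ≥ 0.
The cheapest feasible vertex uses only carbon black, phthalo green; zinc oxide is not used. Binding constraints: yellow component and hiding power.
So carbon black = 0.7906 kg, phthalo green = 2.184 kg.
Total cost: 4.26·0.7906 + 25.39·2.184 = 58.8197.

£58.82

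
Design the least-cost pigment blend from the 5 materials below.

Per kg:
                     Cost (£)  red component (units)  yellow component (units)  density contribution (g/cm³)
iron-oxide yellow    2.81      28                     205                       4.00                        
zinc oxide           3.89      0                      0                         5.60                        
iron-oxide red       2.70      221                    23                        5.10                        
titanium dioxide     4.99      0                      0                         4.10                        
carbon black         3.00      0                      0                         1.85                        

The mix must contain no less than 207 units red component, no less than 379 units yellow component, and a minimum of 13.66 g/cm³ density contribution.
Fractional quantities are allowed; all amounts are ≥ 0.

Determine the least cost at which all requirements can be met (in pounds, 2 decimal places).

This is a linear program. Let x1 = kg of iron-oxide yellow, x2 = kg of zinc oxide, x3 = kg of iron-oxide red, x4 = kg of titanium dioxide, x5 = kg of carbon black.
Minimise 2.81x1 + 3.89x2 + 2.7x3 + 4.99x4 + 3x5 with:
  28x1 + 221x3 ≥ 207   (red component)
  205x1 + 23x3 ≥ 379   (yellow component)
  4x1 + 5.6x2 + 5.1x3 + 4.1x4 + 1.85x5 ≥ 13.66   (density contribution)
  x1, x2, x3, x4, x5 ≥ 0.
The optimal basis is {iron-oxide yellow, iron-oxide red}; zinc oxide, titanium dioxide, carbon black drop out. There the yellow component and density contribution constraints are tight.
That vertex is x1 = 1.698, x3 = 1.347.
Hence cost = 2.81·1.698 + 2.7·1.347 = £8.4083.

£8.41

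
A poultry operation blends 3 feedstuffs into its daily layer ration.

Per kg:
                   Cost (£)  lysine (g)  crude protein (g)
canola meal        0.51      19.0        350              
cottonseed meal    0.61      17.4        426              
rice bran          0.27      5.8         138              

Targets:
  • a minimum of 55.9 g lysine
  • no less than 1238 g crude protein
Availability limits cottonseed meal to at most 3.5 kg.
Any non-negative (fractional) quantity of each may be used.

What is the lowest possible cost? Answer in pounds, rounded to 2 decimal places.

Let x1 = kg of canola meal, x2 = kg of cottonseed meal, x3 = kg of rice bran.
Minimise 0.51x1 + 0.61x2 + 0.27x3 with:
  19x1 + 17.4x2 + 5.8x3 ≥ 55.9   (lysine)
  350x1 + 426x2 + 138x3 ≥ 1238   (crude protein)
  x2 ≤ 3.5
  x1, x2, x3 ≥ 0.
The optimal basis is {canola meal, cottonseed meal}; rice bran drops out. The lysine and crude protein requirements are met with equality.
Optimal quantities: canola meal = 1.134 kg, cottonseed meal = 1.975 kg.
Cost = 0.51·1.134 + 0.61·1.975 = 1.7831.

£1.78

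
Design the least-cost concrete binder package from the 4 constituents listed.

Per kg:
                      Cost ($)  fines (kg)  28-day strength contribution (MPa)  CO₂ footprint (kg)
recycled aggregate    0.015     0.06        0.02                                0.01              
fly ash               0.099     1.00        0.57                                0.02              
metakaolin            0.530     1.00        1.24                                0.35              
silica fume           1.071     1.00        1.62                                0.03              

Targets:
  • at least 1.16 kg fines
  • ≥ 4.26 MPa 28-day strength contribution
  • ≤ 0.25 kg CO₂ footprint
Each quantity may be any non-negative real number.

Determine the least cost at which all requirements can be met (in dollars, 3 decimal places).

Let x1 = kg of recycled aggregate, x2 = kg of fly ash, x3 = kg of metakaolin, x4 = kg of silica fume.
Minimise 0.015x1 + 0.099x2 + 0.53x3 + 1.071x4 with:
  0.06x1 + 1x2 + 1x3 + 1x4 ≥ 1.16   (fines)
  0.02x1 + 0.57x2 + 1.24x3 + 1.62x4 ≥ 4.26   (28-day strength contribution)
  0.01x1 + 0.02x2 + 0.35x3 + 0.03x4 ≤ 0.25   (CO₂ footprint)
  x1, x2, x3, x4 ≥ 0.
The optimal basis is {fly ash}; recycled aggregate, metakaolin, silica fume drop out. There the 28-day strength contribution constraint is tight.
So fly ash = 7.474 kg.
Cost = 0.099·7.474 = 0.73993.

$0.740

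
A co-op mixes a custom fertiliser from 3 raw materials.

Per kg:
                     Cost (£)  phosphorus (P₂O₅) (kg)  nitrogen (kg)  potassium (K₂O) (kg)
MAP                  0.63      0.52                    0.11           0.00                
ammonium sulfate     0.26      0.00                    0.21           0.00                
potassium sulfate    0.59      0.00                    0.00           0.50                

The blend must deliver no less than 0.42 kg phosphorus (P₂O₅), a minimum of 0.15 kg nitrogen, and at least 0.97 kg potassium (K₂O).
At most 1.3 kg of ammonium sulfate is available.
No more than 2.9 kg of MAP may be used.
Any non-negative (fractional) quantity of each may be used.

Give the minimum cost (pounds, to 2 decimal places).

Treat it as an LP. Let x1 = kg of MAP, x2 = kg of ammonium sulfate, x3 = kg of potassium sulfate.
min 0.63x1 + 0.26x2 + 0.59x3 with:
  0.52x1 ≥ 0.42   (phosphorus (P₂O₅))
  0.11x1 + 0.21x2 ≥ 0.15   (nitrogen)
  0.5x3 ≥ 0.97   (potassium (K₂O))
  x2 ≤ 1.3
  x1 ≤ 2.9
  x1, x2, x3 ≥ 0.
All 3 inputs are positive at the optimum. There the phosphorus (P₂O₅), nitrogen, potassium (K₂O) constraints are tight.
So MAP = 0.8077 kg, ammonium sulfate = 0.2912 kg, potassium sulfate = 1.94 kg.
Total cost: 0.63·0.8077 + 0.26·0.2912 + 0.59·1.94 = 1.7292.

£1.73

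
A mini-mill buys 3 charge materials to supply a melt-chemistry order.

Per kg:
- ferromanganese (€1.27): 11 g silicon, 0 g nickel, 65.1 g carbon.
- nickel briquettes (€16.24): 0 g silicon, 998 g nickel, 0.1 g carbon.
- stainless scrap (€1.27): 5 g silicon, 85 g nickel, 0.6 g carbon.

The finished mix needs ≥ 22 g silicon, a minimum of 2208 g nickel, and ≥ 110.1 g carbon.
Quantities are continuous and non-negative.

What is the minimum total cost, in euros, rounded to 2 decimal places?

This is a linear program. Let x1 = kg of ferromanganese, x2 = kg of nickel briquettes, x3 = kg of stainless scrap.
min 1.27x1 + 16.24x2 + 1.27x3 subject to:
  11x1 + 5x3 ≥ 22   (silicon)
  998x2 + 85x3 ≥ 2208   (nickel)
  65.1x1 + 0.1x2 + 0.6x3 ≥ 110.1   (carbon)
  x1, x2, x3 ≥ 0.
The minimum-cost mix takes nothing from nickel briquettes — only ferromanganese, stainless scrap. The nickel and carbon requirements are met with equality.
So ferromanganese = 1.4518 kg, stainless scrap = 25.976 kg.
Total cost: 1.27·1.4518 + 1.27·25.976 = 34.8333.

€34.83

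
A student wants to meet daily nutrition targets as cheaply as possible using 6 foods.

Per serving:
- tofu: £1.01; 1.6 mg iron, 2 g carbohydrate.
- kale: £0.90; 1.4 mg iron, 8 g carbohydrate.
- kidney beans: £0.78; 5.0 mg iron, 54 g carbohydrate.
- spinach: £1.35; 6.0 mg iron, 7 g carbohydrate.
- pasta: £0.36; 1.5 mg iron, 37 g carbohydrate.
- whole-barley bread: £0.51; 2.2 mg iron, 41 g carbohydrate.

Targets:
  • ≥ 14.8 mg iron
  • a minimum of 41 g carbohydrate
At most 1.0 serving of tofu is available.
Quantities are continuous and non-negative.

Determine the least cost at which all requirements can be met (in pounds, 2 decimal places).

£2.31

This is a linear program. Let x1 = servings of tofu, x2 = servings of kale, x3 = servings of kidney beans, x4 = servings of spinach, x5 = servings of pasta, x6 = servings of whole-barley bread.
Minimize 1.01x1 + 0.9x2 + 0.78x3 + 1.35x4 + 0.36x5 + 0.51x6 s.t.:
  1.6x1 + 1.4x2 + 5x3 + 6x4 + 1.5x5 + 2.2x6 ≥ 14.8   (iron)
  2x1 + 8x2 + 54x3 + 7x4 + 37x5 + 41x6 ≥ 41   (carbohydrate)
  x1 ≤ 1
  x1, x2, x3, x4, x5, x6 ≥ 0.
The optimal basis is {kidney beans}; tofu, kale, spinach, pasta, whole-barley bread drop out. The iron requirement is met with equality.
Optimal quantities: kidney beans = 2.96 servings.
Total cost: 0.78·2.96 = 2.3088.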